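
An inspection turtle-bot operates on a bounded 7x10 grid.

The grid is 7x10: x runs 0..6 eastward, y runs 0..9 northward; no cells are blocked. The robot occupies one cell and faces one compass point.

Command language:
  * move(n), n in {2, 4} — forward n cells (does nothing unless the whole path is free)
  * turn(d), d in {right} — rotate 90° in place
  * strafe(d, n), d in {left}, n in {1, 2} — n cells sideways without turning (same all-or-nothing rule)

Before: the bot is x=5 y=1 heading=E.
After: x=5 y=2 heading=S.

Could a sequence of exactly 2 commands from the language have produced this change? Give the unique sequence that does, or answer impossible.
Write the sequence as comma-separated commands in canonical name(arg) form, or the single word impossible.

strafe(left, 1), turn(right)

key: order matters: swapping strafe(left, 1) and turn(right) lands elsewhere
from: x=5 y=1 heading=E
step 1 (strafe(left, 1)): x=5 y=2 heading=E
step 2 (turn(right)): x=5 y=2 heading=S
no other 2-command option fits: unique.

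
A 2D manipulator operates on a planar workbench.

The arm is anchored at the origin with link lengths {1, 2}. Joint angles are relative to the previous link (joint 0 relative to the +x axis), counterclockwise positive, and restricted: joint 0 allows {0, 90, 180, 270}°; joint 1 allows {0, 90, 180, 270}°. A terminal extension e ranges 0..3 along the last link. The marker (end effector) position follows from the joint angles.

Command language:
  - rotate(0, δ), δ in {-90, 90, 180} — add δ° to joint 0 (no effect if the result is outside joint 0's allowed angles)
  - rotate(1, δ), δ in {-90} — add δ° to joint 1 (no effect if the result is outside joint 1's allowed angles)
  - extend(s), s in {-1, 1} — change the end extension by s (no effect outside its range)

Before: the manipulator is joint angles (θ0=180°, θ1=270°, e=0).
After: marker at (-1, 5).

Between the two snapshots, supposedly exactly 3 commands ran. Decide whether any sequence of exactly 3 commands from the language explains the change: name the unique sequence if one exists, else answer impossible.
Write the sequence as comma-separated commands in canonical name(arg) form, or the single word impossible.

t0: joint angles (θ0=180°, θ1=270°, e=0)
[1] after extend(1): joint angles (θ0=180°, θ1=270°, e=1)
[2] after extend(1): joint angles (θ0=180°, θ1=270°, e=2)
[3] after extend(1): joint angles (θ0=180°, θ1=270°, e=3)
no other 3-command option fits: unique.

extend(1), extend(1), extend(1)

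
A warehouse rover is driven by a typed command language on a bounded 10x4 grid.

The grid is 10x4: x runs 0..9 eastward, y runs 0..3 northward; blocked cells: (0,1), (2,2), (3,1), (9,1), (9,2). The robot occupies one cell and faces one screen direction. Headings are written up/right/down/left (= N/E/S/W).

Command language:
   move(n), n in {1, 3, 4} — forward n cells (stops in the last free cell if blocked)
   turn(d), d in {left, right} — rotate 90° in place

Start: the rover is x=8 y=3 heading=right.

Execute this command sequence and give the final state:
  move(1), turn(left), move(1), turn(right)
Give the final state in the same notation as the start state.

x=9 y=3 heading=right

from: x=8 y=3 heading=right
[1] after move(1): x=9 y=3 heading=right
[2] after turn(left): x=9 y=3 heading=up
[3] after move(1): x=9 y=3 heading=up
[4] after turn(right): x=9 y=3 heading=right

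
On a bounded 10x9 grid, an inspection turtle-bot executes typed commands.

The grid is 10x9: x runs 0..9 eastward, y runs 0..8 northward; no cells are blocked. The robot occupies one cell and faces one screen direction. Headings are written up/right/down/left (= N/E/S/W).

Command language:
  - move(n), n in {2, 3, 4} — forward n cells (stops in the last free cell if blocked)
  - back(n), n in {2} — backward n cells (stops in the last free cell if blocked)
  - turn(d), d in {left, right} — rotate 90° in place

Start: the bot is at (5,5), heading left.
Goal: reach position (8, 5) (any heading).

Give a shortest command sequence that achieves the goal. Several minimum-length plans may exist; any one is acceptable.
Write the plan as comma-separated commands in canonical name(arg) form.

turn(left), turn(left), move(3)

initial: at (5,5), heading left
t=1 turn(left) ⇒ at (5,5), heading down
t=2 turn(left) ⇒ at (5,5), heading right
t=3 move(3) ⇒ at (8,5), heading right
minimal: 3 command(s), checked below 3.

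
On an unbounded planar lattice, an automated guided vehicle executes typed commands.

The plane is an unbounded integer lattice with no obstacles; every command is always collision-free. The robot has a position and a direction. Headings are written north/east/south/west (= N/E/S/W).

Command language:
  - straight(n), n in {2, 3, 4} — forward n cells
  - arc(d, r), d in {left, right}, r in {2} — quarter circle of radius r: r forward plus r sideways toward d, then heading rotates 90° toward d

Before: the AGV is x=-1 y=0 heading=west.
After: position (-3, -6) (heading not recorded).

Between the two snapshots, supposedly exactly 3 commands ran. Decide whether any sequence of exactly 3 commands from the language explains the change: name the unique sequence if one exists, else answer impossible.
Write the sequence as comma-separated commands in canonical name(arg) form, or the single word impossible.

arc(left, 2), straight(2), straight(2)

key: order matters: swapping arc(left, 2) and straight(2) lands elsewhere
t0: x=-1 y=0 heading=west
[1] after arc(left, 2): x=-3 y=-2 heading=south
[2] after straight(2): x=-3 y=-4 heading=south
[3] after straight(2): x=-3 y=-6 heading=south
no other 3-command option fits: unique.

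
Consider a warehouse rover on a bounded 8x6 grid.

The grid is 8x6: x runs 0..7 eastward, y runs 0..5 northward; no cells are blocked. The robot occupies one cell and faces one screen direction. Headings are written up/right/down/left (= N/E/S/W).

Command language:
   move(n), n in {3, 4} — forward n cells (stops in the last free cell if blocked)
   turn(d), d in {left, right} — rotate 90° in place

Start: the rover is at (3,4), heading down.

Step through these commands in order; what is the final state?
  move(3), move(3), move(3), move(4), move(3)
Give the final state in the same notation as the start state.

t0: at (3,4), heading down
t=1 move(3) ⇒ at (3,1), heading down
t=2 move(3) ⇒ at (3,0), heading down
t=3 move(3) ⇒ at (3,0), heading down
t=4 move(4) ⇒ at (3,0), heading down
t=5 move(3) ⇒ at (3,0), heading down

at (3,0), heading down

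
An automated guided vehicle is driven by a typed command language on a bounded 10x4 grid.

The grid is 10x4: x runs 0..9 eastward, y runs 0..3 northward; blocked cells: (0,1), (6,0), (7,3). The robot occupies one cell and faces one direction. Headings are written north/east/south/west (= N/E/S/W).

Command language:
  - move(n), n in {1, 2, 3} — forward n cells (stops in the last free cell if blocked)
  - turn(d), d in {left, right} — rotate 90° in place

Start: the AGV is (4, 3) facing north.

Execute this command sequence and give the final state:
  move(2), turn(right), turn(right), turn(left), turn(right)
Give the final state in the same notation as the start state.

initial: (4, 3) facing north
[1] after move(2): (4, 3) facing north
[2] after turn(right): (4, 3) facing east
[3] after turn(right): (4, 3) facing south
[4] after turn(left): (4, 3) facing east
[5] after turn(right): (4, 3) facing south

(4, 3) facing south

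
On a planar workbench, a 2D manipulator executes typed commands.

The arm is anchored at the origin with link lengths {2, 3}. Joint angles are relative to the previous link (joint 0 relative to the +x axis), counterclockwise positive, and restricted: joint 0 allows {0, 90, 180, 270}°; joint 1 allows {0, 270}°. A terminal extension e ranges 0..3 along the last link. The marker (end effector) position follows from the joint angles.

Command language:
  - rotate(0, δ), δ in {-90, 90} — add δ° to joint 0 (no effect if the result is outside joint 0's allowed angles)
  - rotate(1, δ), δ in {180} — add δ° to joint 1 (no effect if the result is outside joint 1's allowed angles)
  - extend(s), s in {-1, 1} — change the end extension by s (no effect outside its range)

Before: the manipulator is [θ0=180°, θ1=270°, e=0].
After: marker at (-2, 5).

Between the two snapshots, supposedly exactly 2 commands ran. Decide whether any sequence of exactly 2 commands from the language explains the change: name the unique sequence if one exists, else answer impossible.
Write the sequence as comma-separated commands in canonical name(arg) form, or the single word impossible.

extend(1), extend(1)

start: [θ0=180°, θ1=270°, e=0]
step 1 (extend(1)): [θ0=180°, θ1=270°, e=1]
step 2 (extend(1)): [θ0=180°, θ1=270°, e=2]
all 25 alternatives checked — unique.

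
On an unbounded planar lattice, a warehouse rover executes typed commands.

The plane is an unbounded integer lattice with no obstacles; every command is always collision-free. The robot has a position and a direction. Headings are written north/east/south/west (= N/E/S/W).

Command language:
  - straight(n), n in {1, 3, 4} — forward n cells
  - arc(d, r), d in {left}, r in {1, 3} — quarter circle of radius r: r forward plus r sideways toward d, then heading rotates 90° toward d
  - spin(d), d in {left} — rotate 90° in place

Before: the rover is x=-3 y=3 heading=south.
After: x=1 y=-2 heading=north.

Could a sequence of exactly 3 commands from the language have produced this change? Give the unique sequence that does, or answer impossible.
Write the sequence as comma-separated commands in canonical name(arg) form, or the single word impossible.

key: position moved to (1,-2) AND the heading swung to N — translation plus rotation needed
from: x=-3 y=3 heading=south
1. straight(3) → x=-3 y=0 heading=south
2. arc(left, 3) → x=0 y=-3 heading=east
3. arc(left, 1) → x=1 y=-2 heading=north
all 216 alternatives checked — unique.

straight(3), arc(left, 3), arc(left, 1)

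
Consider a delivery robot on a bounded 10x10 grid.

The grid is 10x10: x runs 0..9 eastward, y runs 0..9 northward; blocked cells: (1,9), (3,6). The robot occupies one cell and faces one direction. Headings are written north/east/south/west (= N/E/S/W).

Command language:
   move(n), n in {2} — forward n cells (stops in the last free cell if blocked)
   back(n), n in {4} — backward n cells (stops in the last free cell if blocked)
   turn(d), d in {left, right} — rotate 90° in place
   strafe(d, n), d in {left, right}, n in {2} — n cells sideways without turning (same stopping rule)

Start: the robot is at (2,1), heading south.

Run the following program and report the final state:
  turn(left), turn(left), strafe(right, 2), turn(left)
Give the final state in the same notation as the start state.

from: at (2,1), heading south
1. turn(left) → at (2,1), heading east
2. turn(left) → at (2,1), heading north
3. strafe(right, 2) → at (4,1), heading north
4. turn(left) → at (4,1), heading west

at (4,1), heading west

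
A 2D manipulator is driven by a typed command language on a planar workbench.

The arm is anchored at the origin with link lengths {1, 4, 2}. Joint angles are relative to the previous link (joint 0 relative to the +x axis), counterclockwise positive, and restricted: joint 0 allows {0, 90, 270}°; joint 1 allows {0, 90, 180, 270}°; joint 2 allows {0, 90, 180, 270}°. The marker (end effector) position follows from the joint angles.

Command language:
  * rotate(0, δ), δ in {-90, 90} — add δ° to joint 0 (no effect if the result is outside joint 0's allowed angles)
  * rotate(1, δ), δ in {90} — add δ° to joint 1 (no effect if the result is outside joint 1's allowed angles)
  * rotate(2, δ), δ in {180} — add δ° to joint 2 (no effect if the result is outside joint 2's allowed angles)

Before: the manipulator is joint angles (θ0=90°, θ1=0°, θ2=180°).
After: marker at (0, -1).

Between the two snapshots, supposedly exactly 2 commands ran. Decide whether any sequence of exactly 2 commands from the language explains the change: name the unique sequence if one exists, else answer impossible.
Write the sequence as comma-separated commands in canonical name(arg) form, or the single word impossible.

rotate(1, 90), rotate(1, 90)

initial: joint angles (θ0=90°, θ1=0°, θ2=180°)
t=1 rotate(1, 90) ⇒ joint angles (θ0=90°, θ1=90°, θ2=180°)
t=2 rotate(1, 90) ⇒ joint angles (θ0=90°, θ1=180°, θ2=180°)
uniquely the one of 16 2-step routes that fits.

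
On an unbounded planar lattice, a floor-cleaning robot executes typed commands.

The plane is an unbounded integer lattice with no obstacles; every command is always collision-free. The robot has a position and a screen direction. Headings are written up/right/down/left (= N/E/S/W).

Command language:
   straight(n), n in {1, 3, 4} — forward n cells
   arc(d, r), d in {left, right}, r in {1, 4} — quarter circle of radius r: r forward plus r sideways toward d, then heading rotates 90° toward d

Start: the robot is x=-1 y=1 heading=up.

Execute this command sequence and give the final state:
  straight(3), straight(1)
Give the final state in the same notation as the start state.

from: x=-1 y=1 heading=up
step 1 (straight(3)): x=-1 y=4 heading=up
step 2 (straight(1)): x=-1 y=5 heading=up

x=-1 y=5 heading=up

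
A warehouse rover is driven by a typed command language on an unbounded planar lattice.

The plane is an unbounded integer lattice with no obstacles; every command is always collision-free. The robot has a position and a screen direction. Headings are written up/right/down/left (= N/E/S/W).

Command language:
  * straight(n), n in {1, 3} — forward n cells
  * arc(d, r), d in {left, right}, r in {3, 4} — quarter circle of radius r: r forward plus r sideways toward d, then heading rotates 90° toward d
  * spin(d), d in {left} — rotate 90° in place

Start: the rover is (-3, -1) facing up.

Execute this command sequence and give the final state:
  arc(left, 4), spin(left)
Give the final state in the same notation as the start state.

from: (-3, -1) facing up
t=1 arc(left, 4) ⇒ (-7, 3) facing left
t=2 spin(left) ⇒ (-7, 3) facing down

(-7, 3) facing down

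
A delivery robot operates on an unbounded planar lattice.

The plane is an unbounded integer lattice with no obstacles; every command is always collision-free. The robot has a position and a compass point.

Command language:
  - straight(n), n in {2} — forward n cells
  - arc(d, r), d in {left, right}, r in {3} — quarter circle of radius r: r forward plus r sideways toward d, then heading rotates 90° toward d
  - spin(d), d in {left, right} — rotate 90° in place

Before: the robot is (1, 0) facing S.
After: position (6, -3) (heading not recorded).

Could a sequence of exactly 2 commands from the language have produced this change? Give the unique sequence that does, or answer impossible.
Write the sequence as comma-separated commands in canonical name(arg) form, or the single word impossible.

arc(left, 3), straight(2)

key: order matters: swapping arc(left, 3) and straight(2) lands elsewhere
begin: (1, 0) facing S
t=1 arc(left, 3) ⇒ (4, -3) facing E
t=2 straight(2) ⇒ (6, -3) facing E
no other 2-command option fits: unique.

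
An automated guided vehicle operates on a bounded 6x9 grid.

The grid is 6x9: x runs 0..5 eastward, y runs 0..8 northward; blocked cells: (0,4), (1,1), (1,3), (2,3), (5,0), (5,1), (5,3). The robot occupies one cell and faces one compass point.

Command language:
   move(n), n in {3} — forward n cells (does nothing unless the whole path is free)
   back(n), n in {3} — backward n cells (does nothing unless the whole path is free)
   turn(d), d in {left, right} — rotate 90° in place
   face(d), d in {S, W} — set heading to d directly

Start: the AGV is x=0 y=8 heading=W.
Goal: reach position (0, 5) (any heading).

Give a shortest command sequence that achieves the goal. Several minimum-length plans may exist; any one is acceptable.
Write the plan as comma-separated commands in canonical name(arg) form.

turn(right), back(3)

from: x=0 y=8 heading=W
1. turn(right) → x=0 y=8 heading=N
2. back(3) → x=0 y=5 heading=N
minimal: 2 command(s), checked below 2.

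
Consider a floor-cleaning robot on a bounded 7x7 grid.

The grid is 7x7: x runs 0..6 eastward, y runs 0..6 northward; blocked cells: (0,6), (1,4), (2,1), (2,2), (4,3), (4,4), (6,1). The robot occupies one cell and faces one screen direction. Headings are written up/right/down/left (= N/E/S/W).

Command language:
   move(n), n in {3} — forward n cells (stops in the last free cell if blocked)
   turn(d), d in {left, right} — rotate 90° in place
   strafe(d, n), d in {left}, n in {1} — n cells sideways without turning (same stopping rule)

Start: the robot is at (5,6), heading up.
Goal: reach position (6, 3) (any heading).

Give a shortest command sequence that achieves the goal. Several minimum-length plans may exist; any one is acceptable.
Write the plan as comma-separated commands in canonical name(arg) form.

turn(right), turn(right), strafe(left, 1), move(3)

t0: at (5,6), heading up
1. turn(right) → at (5,6), heading right
2. turn(right) → at (5,6), heading down
3. strafe(left, 1) → at (6,6), heading down
4. move(3) → at (6,3), heading down
shorter routes all fall short; 4 is best.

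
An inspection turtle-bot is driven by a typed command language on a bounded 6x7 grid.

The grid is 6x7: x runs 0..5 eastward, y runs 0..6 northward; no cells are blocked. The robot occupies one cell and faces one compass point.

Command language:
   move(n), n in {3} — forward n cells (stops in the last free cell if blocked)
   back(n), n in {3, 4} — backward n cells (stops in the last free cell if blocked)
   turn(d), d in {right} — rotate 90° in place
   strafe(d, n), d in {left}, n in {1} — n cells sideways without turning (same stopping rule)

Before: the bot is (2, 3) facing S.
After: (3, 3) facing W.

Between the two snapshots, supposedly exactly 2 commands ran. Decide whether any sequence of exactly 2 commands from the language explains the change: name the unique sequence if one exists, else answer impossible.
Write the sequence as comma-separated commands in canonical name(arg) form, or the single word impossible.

key: position moved to (3,3) AND the heading swung to W — translation plus rotation needed
start: (2, 3) facing S
step 1 (strafe(left, 1)): (3, 3) facing S
step 2 (turn(right)): (3, 3) facing W
all 25 alternatives checked — unique.

strafe(left, 1), turn(right)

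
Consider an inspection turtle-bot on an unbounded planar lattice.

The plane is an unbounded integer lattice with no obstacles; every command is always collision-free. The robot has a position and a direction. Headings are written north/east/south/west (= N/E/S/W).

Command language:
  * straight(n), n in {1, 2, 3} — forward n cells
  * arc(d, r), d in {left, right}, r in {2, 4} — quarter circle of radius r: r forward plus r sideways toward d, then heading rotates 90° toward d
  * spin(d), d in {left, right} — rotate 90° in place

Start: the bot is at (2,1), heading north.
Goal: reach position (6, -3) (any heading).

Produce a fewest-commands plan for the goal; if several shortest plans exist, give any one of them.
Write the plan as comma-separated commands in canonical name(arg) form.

spin(right), arc(right, 4)

start: at (2,1), heading north
[1] after spin(right): at (2,1), heading east
[2] after arc(right, 4): at (6,-3), heading south
minimal: 2 command(s), checked below 2.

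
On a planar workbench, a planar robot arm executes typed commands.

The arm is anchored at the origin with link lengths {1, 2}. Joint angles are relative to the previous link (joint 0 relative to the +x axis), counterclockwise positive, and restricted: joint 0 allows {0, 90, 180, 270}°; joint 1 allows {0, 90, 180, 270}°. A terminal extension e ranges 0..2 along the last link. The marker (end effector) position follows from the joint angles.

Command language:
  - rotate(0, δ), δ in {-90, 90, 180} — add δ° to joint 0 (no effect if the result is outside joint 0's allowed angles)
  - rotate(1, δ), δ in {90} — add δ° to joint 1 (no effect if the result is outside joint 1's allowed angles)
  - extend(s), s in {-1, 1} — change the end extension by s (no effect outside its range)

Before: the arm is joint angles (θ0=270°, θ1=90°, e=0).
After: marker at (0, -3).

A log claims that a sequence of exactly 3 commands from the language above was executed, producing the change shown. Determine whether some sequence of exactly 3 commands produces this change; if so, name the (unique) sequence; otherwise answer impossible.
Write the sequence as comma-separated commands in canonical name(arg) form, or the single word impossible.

initial: joint angles (θ0=270°, θ1=90°, e=0)
[1] after rotate(1, 90): joint angles (θ0=270°, θ1=180°, e=0)
[2] after rotate(1, 90): joint angles (θ0=270°, θ1=270°, e=0)
[3] after rotate(1, 90): joint angles (θ0=270°, θ1=0°, e=0)
no other 3-command option fits: unique.

rotate(1, 90), rotate(1, 90), rotate(1, 90)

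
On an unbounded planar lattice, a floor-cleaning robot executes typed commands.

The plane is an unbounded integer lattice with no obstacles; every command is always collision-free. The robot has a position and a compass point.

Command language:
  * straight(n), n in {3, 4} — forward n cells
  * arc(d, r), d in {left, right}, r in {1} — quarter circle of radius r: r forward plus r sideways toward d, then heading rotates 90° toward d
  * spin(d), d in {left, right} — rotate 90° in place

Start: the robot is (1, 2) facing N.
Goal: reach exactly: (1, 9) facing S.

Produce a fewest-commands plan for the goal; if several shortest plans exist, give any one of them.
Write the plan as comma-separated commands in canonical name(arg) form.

straight(3), straight(4), spin(left), spin(left)

t0: (1, 2) facing N
step 1 (straight(3)): (1, 5) facing N
step 2 (straight(4)): (1, 9) facing N
step 3 (spin(left)): (1, 9) facing W
step 4 (spin(left)): (1, 9) facing S
nothing shorter than 4 reaches the goal.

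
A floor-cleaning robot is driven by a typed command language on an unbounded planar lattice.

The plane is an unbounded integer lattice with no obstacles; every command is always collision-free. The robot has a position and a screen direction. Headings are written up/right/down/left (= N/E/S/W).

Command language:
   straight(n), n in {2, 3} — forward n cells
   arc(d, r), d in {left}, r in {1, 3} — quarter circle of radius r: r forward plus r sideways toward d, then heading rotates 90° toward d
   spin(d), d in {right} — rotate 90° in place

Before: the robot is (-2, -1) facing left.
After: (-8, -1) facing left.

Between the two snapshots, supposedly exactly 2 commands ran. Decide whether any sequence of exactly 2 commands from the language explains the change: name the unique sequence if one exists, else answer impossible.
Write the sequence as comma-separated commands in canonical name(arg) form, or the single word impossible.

key: still facing W at the end — nothing in the sequence rotates
t0: (-2, -1) facing left
step 1 (straight(3)): (-5, -1) facing left
step 2 (straight(3)): (-8, -1) facing left
uniquely the one of 25 2-step routes that fits.

straight(3), straight(3)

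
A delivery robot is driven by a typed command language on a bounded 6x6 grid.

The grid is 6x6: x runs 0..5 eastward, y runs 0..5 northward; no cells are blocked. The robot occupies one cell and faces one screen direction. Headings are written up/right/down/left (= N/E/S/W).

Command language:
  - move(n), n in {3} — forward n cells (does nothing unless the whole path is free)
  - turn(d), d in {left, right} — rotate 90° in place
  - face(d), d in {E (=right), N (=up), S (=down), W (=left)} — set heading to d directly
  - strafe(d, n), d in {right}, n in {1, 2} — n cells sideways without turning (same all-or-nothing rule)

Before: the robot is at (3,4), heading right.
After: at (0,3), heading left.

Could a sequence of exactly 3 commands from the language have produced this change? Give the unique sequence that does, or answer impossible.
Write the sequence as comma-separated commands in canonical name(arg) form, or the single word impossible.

key: position moved to (0,3) AND the heading swung to W — translation plus rotation needed
t0: at (3,4), heading right
1. strafe(right, 1) → at (3,3), heading right
2. face(W) → at (3,3), heading left
3. move(3) → at (0,3), heading left
no other 3-command option fits: unique.

strafe(right, 1), face(W), move(3)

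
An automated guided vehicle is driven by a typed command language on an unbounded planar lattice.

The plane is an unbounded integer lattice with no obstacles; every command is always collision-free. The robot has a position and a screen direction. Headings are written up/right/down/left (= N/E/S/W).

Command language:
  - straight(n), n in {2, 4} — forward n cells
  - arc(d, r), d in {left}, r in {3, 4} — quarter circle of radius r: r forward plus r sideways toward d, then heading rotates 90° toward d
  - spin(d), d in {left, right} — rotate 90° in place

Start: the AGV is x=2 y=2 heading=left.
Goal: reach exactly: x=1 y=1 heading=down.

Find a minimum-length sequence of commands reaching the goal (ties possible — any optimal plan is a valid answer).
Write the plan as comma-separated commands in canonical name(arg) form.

from: x=2 y=2 heading=left
t=1 spin(right) ⇒ x=2 y=2 heading=up
t=2 spin(right) ⇒ x=2 y=2 heading=right
t=3 arc(left, 3) ⇒ x=5 y=5 heading=up
t=4 spin(left) ⇒ x=5 y=5 heading=left
t=5 arc(left, 4) ⇒ x=1 y=1 heading=down
nothing shorter than 5 reaches the goal.

spin(right), spin(right), arc(left, 3), spin(left), arc(left, 4)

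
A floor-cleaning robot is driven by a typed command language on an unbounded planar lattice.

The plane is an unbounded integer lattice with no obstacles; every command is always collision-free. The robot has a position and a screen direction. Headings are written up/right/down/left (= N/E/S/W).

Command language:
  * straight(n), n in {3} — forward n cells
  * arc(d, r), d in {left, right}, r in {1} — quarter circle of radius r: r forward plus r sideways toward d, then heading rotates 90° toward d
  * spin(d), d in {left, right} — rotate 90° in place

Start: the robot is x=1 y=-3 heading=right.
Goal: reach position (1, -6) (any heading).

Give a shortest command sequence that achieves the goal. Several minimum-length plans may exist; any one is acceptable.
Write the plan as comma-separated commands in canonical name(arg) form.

spin(right), straight(3)

from: x=1 y=-3 heading=right
[1] after spin(right): x=1 y=-3 heading=down
[2] after straight(3): x=1 y=-6 heading=down
minimal: 2 command(s), checked below 2.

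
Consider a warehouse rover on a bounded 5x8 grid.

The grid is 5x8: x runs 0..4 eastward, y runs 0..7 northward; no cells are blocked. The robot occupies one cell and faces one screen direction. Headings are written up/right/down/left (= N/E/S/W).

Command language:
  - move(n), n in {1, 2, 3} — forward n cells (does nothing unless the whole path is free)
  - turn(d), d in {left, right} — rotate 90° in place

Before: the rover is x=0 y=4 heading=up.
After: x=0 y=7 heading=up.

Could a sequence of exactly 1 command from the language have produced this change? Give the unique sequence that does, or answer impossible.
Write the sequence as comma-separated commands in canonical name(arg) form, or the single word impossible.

key: heading stays N — the single command does not turn
initial: x=0 y=4 heading=up
step 1 (move(3)): x=0 y=7 heading=up
all 5 alternatives checked — unique.

move(3)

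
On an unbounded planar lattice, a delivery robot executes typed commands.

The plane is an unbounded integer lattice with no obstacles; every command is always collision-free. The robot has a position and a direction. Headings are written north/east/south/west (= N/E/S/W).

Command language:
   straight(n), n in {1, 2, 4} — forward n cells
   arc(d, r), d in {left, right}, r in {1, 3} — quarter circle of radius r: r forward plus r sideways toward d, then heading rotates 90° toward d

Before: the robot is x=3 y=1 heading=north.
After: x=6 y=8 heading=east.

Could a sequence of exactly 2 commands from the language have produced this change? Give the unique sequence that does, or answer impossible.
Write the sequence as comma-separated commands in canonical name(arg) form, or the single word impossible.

key: cell and facing (now E) both changed — the 2 commands mix motion and turning
from: x=3 y=1 heading=north
[1] after straight(4): x=3 y=5 heading=north
[2] after arc(right, 3): x=6 y=8 heading=east
no rival 2-sequence matches.

straight(4), arc(right, 3)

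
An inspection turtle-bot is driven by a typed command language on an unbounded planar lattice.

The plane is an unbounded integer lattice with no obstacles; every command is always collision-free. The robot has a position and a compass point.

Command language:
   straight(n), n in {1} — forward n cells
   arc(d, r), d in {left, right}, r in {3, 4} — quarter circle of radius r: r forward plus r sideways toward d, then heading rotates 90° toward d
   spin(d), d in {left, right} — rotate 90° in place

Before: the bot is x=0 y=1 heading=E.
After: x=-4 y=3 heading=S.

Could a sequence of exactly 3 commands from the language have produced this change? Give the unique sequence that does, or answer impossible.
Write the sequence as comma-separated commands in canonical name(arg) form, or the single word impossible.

arc(left, 3), arc(left, 3), arc(left, 4)

key: position moved to (-4,3) AND the heading swung to S — translation plus rotation needed
from: x=0 y=1 heading=E
step 1 (arc(left, 3)): x=3 y=4 heading=N
step 2 (arc(left, 3)): x=0 y=7 heading=W
step 3 (arc(left, 4)): x=-4 y=3 heading=S
no rival 3-sequence matches.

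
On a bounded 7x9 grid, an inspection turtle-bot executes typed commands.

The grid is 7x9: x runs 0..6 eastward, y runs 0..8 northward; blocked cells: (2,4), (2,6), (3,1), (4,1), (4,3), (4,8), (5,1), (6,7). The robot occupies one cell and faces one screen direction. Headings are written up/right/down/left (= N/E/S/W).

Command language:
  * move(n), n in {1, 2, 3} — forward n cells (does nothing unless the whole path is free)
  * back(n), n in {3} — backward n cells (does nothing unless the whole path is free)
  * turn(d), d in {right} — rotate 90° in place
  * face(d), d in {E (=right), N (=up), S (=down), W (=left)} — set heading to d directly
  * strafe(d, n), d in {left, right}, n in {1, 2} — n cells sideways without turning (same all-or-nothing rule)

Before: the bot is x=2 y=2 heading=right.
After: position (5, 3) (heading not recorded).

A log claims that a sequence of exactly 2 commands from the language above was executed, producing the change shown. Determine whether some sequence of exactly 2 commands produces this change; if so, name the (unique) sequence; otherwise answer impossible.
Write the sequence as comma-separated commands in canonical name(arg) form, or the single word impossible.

move(3), strafe(left, 1)

key: running strafe(left, 1) before move(3) would end elsewhere — order is forced
begin: x=2 y=2 heading=right
t=1 move(3) ⇒ x=5 y=2 heading=right
t=2 strafe(left, 1) ⇒ x=5 y=3 heading=right
uniquely the one of 169 2-step routes that fits.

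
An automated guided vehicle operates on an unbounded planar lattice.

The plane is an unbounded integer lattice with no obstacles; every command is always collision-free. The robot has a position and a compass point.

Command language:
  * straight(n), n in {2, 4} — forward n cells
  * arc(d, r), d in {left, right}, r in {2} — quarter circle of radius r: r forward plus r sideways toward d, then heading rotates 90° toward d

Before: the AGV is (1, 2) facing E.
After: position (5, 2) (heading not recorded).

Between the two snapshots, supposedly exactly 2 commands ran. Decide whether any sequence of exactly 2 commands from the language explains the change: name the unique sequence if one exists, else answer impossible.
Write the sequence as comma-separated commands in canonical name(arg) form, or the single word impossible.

begin: (1, 2) facing E
t=1 straight(2) ⇒ (3, 2) facing E
t=2 straight(2) ⇒ (5, 2) facing E
all 16 alternatives checked — unique.

straight(2), straight(2)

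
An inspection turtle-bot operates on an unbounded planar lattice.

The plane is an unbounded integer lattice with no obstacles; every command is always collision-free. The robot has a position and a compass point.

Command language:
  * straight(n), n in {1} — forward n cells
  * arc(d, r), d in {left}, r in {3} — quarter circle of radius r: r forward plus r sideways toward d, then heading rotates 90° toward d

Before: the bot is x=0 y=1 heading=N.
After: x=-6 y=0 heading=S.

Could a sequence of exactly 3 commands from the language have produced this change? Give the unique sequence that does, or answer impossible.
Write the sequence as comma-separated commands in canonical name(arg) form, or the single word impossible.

arc(left, 3), arc(left, 3), straight(1)

key: running straight(1) before arc(left, 3) would end elsewhere — order is forced
from: x=0 y=1 heading=N
step 1 (arc(left, 3)): x=-3 y=4 heading=W
step 2 (arc(left, 3)): x=-6 y=1 heading=S
step 3 (straight(1)): x=-6 y=0 heading=S
uniquely the one of 8 3-step routes that fits.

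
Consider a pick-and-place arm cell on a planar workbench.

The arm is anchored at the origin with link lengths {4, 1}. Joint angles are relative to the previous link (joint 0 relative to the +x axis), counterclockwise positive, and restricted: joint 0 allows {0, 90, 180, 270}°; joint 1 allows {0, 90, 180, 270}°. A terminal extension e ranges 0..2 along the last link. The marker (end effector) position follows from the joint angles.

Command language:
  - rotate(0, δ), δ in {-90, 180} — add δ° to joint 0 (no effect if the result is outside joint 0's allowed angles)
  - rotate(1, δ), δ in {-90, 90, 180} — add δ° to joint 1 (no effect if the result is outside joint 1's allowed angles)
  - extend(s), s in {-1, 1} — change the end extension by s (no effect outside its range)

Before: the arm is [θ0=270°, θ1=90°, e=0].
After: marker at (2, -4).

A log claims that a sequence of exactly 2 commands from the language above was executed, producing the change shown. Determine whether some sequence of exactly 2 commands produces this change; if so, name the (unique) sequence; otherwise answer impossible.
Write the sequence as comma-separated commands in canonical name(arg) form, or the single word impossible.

extend(-1), extend(1)

key: order matters: swapping extend(-1) and extend(1) lands elsewhere
start: [θ0=270°, θ1=90°, e=0]
[1] after extend(-1): [θ0=270°, θ1=90°, e=0]
[2] after extend(1): [θ0=270°, θ1=90°, e=1]
no other 2-command option fits: unique.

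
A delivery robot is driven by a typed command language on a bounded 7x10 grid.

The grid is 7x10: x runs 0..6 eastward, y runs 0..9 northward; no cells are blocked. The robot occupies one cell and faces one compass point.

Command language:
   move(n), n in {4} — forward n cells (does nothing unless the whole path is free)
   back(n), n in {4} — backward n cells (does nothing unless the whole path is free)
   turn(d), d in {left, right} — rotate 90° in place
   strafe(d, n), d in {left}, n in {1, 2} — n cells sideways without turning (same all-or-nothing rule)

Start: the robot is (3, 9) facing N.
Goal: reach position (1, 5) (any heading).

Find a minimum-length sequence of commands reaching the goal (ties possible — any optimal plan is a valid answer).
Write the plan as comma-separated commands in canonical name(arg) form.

back(4), strafe(left, 2)

t0: (3, 9) facing N
step 1 (back(4)): (3, 5) facing N
step 2 (strafe(left, 2)): (1, 5) facing N
nothing shorter than 2 reaches the goal.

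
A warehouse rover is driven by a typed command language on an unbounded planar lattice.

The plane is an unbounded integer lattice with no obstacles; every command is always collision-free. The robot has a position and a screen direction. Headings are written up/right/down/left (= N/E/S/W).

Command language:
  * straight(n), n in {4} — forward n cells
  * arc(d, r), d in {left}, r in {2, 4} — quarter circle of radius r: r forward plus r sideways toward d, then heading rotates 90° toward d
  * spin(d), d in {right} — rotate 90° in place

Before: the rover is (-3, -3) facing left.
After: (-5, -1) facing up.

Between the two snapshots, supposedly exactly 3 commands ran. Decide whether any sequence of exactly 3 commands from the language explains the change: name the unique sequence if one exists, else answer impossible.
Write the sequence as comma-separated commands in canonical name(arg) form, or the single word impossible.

spin(right), arc(left, 2), spin(right)

key: position moved to (-5,-1) AND the heading swung to N — translation plus rotation needed
start: (-3, -3) facing left
1. spin(right) → (-3, -3) facing up
2. arc(left, 2) → (-5, -1) facing left
3. spin(right) → (-5, -1) facing up
all 64 alternatives checked — unique.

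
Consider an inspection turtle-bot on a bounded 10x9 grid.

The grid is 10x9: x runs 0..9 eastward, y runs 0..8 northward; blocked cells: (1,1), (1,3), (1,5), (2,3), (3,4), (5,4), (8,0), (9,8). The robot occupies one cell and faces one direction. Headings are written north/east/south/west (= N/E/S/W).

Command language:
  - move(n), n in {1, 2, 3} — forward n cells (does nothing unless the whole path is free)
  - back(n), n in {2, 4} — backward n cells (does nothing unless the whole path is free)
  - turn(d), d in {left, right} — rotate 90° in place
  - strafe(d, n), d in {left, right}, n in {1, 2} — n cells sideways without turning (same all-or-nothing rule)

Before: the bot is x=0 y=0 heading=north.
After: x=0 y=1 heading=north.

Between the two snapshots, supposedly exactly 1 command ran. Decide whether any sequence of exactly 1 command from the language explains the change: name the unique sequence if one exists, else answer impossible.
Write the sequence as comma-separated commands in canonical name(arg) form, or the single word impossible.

key: heading stays N — the single command does not turn
from: x=0 y=0 heading=north
t=1 move(1) ⇒ x=0 y=1 heading=north
uniquely the one of 11 1-step routes that fits.

move(1)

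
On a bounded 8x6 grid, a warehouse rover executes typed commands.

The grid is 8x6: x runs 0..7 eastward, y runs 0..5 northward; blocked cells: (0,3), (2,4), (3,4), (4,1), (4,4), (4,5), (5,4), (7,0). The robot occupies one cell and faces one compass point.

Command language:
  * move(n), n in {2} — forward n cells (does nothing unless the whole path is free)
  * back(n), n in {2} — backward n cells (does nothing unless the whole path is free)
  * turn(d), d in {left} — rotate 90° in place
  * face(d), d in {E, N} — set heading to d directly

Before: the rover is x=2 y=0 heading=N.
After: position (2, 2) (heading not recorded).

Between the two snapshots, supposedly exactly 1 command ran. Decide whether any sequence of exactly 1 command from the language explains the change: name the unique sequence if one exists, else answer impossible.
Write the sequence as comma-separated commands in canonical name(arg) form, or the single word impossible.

move(2)

t0: x=2 y=0 heading=N
t=1 move(2) ⇒ x=2 y=2 heading=N
no rival 1-sequence matches.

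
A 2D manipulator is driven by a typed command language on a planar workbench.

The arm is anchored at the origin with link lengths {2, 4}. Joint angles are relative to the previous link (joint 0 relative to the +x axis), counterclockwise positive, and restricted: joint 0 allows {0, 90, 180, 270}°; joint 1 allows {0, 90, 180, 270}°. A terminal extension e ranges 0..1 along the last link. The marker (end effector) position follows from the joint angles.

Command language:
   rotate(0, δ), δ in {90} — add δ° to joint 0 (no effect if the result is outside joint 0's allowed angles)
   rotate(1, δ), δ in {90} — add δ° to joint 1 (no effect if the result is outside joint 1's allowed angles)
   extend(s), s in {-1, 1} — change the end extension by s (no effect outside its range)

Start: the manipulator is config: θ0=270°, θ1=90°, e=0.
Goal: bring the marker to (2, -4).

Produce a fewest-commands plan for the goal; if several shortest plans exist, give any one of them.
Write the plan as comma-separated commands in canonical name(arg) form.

rotate(1, 90), rotate(1, 90), rotate(0, 90)

t0: config: θ0=270°, θ1=90°, e=0
t=1 rotate(1, 90) ⇒ config: θ0=270°, θ1=180°, e=0
t=2 rotate(1, 90) ⇒ config: θ0=270°, θ1=270°, e=0
t=3 rotate(0, 90) ⇒ config: θ0=0°, θ1=270°, e=0
shorter routes all fall short; 3 is best.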